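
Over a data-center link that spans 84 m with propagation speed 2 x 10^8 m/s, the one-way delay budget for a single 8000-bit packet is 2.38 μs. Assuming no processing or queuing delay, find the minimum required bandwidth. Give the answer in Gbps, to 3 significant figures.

4.08 Gbps

Propagation delay = 84 / 200000000 = 0.42 μs.
Transmission budget = 2.38 − 0.42 = 1.96 μs.
R ≥ L / t_tx = 8000 bits / 1.96e-06 s = 4.08 Gbps.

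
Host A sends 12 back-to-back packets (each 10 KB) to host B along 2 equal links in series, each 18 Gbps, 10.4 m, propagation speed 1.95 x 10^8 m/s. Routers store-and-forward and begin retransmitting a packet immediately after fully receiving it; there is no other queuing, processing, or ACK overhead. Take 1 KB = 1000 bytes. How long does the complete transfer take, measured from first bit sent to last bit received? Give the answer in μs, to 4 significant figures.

Per-hop transmission t_tx = L/R = 80000/18000000000 = 4.44444 μs.
Per-hop propagation t_prop = 10.4/195000000 = 0.0533333 μs.
Pipeline fill: first packet needs 2·t_tx to clear all hops; remaining 11 packets each add one t_tx.
Total = (2+12-1)·t_tx + 2·t_prop = 13·4.44444 + 2·0.0533333 = 57.88 μs.

57.88 μs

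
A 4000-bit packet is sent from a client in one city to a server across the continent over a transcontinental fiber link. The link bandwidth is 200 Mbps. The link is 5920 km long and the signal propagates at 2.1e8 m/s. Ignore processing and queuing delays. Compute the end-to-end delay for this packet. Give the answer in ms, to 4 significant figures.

Transmission delay = L/R = 4000 / 200000000 = 0.02 ms.
Propagation delay = d/s = 5920000 m / 210000000 m/s = 28.1905 ms.
Total = 28.21 ms.

28.21 ms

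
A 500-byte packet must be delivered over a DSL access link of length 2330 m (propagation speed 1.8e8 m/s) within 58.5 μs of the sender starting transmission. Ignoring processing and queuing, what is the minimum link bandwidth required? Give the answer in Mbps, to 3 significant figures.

87.8 Mbps

L = 4000 bits.
Propagation delay = 2330 / 180000000 = 12.9444 μs.
Transmission budget = 58.5 − 12.9444 = 45.5556 μs.
R ≥ L / t_tx = 4000 bits / 4.55556e-05 s = 87.8 Mbps.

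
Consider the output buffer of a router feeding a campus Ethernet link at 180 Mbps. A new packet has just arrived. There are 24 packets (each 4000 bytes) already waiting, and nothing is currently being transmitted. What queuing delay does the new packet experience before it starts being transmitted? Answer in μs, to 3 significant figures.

4270 μs

Each queued packet: L/R = 32000/180000000 = 177.778 μs.
24 queued → 4266.67 μs.
Queuing delay = 4270 μs.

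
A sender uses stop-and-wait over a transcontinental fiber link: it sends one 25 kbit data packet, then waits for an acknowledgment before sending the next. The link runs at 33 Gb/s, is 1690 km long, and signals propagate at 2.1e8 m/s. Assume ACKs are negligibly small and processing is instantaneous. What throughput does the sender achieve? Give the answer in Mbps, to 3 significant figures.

1.55 Mbps

t_tx = L/R = 25000/33000000000 = 7.57576e-07 s.
t_prop = 1690000/210000000 = 0.00804762 s; RTT = 0.0160952 s.
Cycle = t_tx + RTT = 0.016096 s.
Throughput = L / cycle = 25000 / 0.016096 = 1.55 Mbps.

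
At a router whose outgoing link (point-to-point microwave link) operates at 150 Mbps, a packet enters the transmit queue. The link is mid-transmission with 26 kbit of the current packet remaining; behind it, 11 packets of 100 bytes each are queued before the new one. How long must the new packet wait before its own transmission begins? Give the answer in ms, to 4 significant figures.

0.2320 ms

Each queued packet: L/R = 800/150000000 = 0.00533333 ms.
11 queued → 0.0586667 ms.
Plus remaining 26000 bits of current packet: 0.173333 ms.
Queuing delay = 0.2320 ms.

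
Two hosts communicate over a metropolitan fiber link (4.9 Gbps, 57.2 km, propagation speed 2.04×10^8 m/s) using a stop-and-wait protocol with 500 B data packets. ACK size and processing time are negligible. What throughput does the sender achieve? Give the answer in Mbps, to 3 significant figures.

7.12 Mbps

t_tx = L/R = 4000/4900000000 = 8.16327e-07 s.
t_prop = 57200/204000000 = 0.000280392 s; RTT = 0.000560784 s.
Cycle = t_tx + RTT = 0.000561601 s.
Throughput = L / cycle = 4000 / 0.000561601 = 7.12 Mbps.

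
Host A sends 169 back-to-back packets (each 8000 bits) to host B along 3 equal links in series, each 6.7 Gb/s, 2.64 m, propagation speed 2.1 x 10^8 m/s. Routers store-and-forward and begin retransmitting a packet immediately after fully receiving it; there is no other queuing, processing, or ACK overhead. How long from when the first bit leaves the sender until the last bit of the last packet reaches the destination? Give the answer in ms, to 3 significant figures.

Per-hop transmission t_tx = L/R = 8000/6700000000 = 0.00119403 ms.
Per-hop propagation t_prop = 2.64/210000000 = 1.25714e-05 ms.
Pipeline fill: first packet needs 3·t_tx to clear all hops; remaining 168 packets each add one t_tx.
Total = (3+169-1)·t_tx + 3·t_prop = 171·0.00119403 + 3·1.25714e-05 = 0.204 ms.

0.204 ms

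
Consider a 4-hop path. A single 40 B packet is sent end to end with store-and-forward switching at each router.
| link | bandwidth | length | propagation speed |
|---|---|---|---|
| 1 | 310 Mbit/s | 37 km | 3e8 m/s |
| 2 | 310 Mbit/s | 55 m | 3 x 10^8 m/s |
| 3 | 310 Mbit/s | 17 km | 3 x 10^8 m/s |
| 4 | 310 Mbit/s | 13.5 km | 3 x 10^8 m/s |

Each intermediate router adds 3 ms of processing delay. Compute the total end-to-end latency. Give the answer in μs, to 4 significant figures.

L = 40 × 8 = 320 bits.
Transmission delay per hop = L/R = 320/310000000 = 1.03226 μs; 4 hops → 4.12903 μs.
Propagation delays (d/s per hop): 123.333, 0.183333, 56.6667, 45 μs; sum = 225.183 μs.
Processing at 3 router(s): 3 × 3 ms = 9000 μs.
End-to-end = 9229 μs.

9229 μs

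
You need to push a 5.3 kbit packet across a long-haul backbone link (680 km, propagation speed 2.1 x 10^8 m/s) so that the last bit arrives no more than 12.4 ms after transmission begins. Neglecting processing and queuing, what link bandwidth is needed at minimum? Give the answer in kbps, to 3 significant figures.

Propagation delay = 680000 / 210000000 = 3.2381 ms.
Transmission budget = 12.4 − 3.2381 = 9.1619 ms.
R ≥ L / t_tx = 5300 bits / 0.0091619 s = 578 kbps.

578 kbps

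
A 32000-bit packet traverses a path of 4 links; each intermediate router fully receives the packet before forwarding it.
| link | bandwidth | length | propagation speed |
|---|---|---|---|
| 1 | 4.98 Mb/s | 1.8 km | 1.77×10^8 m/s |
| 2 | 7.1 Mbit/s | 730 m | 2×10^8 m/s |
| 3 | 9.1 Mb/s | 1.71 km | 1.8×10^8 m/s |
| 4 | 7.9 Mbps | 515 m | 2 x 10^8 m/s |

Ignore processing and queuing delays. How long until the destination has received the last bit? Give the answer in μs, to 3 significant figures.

Transmission delays (L/R per hop): 6425.7, 4507.04, 3516.48, 4050.63 μs; sum = 18499.9 μs.
Propagation delays (d/s per hop): 10.1695, 3.65, 9.5, 2.575 μs; sum = 25.8945 μs.
End-to-end = 18500 μs.

18500 μs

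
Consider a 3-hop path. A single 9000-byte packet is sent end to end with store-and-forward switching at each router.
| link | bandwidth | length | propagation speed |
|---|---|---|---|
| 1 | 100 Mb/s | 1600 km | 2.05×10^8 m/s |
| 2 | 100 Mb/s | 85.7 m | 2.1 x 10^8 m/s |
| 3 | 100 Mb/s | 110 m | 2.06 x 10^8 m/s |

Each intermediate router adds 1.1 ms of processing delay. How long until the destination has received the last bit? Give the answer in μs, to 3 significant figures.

L = 9000 × 8 = 72000 bits.
Transmission delay per hop = L/R = 72000/100000000 = 720 μs; 3 hops → 2160 μs.
Propagation delays (d/s per hop): 7804.88, 0.408095, 0.533981 μs; sum = 7805.82 μs.
Processing at 2 router(s): 2 × 1.1 ms = 2200 μs.
End-to-end = 12200 μs.

12200 μs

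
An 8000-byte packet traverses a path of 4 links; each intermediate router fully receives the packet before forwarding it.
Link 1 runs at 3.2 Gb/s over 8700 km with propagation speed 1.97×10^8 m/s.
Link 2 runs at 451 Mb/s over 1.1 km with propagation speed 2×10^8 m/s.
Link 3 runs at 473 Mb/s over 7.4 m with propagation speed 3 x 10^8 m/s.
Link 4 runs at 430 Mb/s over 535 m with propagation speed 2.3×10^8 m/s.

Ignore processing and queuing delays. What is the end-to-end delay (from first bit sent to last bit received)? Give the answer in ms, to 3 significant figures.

L = 8000 × 8 = 64000 bits.
Transmission delays (L/R per hop): 0.02, 0.141907, 0.135307, 0.148837 ms; sum = 0.446051 ms.
Propagation delays (d/s per hop): 44.1624, 0.0055, 2.46667e-05, 0.00232609 ms; sum = 44.1703 ms.
End-to-end = 44.6 ms.

44.6 ms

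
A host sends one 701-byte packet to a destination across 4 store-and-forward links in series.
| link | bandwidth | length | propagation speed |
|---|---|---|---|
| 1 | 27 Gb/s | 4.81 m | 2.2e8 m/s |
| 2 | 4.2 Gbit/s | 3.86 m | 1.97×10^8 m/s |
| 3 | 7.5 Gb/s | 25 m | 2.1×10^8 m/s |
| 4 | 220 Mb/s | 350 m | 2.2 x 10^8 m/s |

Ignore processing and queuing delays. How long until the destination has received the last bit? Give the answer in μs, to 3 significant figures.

29.5 μs

L = 701 × 8 = 5608 bits.
Transmission delays (L/R per hop): 0.207704, 1.33524, 0.747733, 25.4909 μs; sum = 27.7816 μs.
Propagation delays (d/s per hop): 0.0218636, 0.0195939, 0.119048, 1.59091 μs; sum = 1.75141 μs.
End-to-end = 29.5 μs.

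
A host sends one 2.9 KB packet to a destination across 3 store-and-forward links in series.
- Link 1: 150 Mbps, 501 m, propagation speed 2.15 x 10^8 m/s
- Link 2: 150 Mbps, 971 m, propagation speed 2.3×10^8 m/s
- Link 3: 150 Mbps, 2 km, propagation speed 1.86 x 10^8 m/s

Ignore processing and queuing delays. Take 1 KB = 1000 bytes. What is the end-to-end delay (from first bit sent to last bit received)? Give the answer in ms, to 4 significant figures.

L = 23200 bits.
Transmission delay per hop = L/R = 23200/150000000 = 0.154667 ms; 3 hops → 0.464 ms.
Propagation delays (d/s per hop): 0.00233023, 0.00422174, 0.0107527 ms; sum = 0.0173047 ms.
End-to-end = 0.4813 ms.

0.4813 ms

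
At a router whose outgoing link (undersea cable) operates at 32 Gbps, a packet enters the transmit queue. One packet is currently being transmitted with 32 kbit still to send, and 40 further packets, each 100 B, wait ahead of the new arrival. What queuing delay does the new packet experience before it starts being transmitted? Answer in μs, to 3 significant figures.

Each queued packet: L/R = 800/32000000000 = 0.025 μs.
40 queued → 1 μs.
Plus remaining 32000 bits of current packet: 1 μs.
Queuing delay = 2.00 μs.

2.00 μs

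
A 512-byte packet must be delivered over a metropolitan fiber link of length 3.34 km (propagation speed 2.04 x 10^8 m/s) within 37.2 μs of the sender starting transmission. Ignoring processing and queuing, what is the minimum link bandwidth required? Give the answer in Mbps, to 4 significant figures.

196.7 Mbps

L = 4096 bits.
Propagation delay = 3340 / 204000000 = 16.3725 μs.
Transmission budget = 37.2 − 16.3725 = 20.8275 μs.
R ≥ L / t_tx = 4096 bits / 2.08275e-05 s = 196.7 Mbps.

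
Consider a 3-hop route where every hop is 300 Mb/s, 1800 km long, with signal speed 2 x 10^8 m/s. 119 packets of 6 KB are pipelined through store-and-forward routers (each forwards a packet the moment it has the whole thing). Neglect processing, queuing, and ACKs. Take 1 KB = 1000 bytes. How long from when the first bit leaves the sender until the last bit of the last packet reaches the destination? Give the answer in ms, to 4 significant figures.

Per-hop transmission t_tx = L/R = 48000/300000000 = 0.16 ms.
Per-hop propagation t_prop = 1800000/200000000 = 9 ms.
Pipeline fill: first packet needs 3·t_tx to clear all hops; remaining 118 packets each add one t_tx.
Total = (3+119-1)·t_tx + 3·t_prop = 121·0.16 + 3·9 = 46.36 ms.

46.36 ms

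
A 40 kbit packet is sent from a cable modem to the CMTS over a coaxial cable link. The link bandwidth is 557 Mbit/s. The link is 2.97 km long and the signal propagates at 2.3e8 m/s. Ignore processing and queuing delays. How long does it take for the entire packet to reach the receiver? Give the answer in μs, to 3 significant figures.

L = 40000 bits.
Transmission delay = L/R = 40000 / 557000000 = 71.8133 μs.
Propagation delay = d/s = 2970 m / 2.3e+08 m/s = 12.913 μs.
Total = 84.7 μs.

84.7 μs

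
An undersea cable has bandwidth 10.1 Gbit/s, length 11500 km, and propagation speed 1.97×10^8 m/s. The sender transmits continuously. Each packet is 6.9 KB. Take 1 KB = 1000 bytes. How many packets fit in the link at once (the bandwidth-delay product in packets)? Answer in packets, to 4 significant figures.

10680 packets

Propagation delay = 11500000 / 197000000 = 0.0583756 s.
BDP = R × t_prop = 10100000000 × 0.0583756 = 589594000 bits.
In packets of 55200 bits: 10680 packets.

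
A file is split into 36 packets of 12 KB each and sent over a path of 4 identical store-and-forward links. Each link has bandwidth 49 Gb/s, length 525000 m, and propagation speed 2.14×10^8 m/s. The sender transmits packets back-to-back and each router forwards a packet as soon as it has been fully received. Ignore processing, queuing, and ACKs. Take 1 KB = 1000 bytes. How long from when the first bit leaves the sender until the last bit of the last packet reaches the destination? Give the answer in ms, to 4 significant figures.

Per-hop transmission t_tx = L/R = 96000/49000000000 = 0.00195918 ms.
Per-hop propagation t_prop = 525000/214000000 = 2.45327 ms.
Pipeline fill: first packet needs 4·t_tx to clear all hops; remaining 35 packets each add one t_tx.
Total = (4+36-1)·t_tx + 4·t_prop = 39·0.00195918 + 4·2.45327 = 9.889 ms.

9.889 ms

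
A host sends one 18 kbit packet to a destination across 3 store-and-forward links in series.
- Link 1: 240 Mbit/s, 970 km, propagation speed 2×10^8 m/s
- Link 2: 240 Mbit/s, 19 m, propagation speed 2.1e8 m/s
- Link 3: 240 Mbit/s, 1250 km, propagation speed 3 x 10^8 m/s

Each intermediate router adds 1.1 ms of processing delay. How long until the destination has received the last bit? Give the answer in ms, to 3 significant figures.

L = 18000 bits.
Transmission delay per hop = L/R = 18000/240000000 = 0.075 ms; 3 hops → 0.225 ms.
Propagation delays (d/s per hop): 4.85, 9.04762e-05, 4.16667 ms; sum = 9.01676 ms.
Processing at 2 router(s): 2 × 1.1 ms = 2.2 ms.
End-to-end = 11.4 ms.

11.4 ms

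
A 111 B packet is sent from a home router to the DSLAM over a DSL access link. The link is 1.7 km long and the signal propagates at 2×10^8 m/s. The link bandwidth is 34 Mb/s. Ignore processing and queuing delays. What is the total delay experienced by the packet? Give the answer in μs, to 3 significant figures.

L = 111 × 8 = 888 bits.
Transmission delay = L/R = 888 / 34000000 = 26.1176 μs.
Propagation delay = d/s = 1700 m / 200000000 m/s = 8.5 μs.
Total = 34.6 μs.

34.6 μs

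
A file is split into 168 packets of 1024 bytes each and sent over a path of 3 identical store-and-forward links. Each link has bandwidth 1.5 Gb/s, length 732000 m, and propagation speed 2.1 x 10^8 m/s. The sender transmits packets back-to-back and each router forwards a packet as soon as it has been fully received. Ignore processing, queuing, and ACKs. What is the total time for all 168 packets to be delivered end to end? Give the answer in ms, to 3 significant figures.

11.4 ms

Per-hop transmission t_tx = L/R = 8192/1500000000 = 0.00546133 ms.
Per-hop propagation t_prop = 732000/210000000 = 3.48571 ms.
Pipeline fill: first packet needs 3·t_tx to clear all hops; remaining 167 packets each add one t_tx.
Total = (3+168-1)·t_tx + 3·t_prop = 170·0.00546133 + 3·3.48571 = 11.4 ms.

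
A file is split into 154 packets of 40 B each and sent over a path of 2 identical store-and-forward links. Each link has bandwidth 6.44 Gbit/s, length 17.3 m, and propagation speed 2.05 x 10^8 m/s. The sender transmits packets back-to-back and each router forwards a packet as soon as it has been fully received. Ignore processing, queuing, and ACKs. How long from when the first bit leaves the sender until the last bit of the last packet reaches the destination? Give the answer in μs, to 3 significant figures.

7.87 μs

Per-hop transmission t_tx = L/R = 320/6440000000 = 0.0496894 μs.
Per-hop propagation t_prop = 17.3/2.05e+08 = 0.0843902 μs.
Pipeline fill: first packet needs 2·t_tx to clear all hops; remaining 153 packets each add one t_tx.
Total = (2+154-1)·t_tx + 2·t_prop = 155·0.0496894 + 2·0.0843902 = 7.87 μs.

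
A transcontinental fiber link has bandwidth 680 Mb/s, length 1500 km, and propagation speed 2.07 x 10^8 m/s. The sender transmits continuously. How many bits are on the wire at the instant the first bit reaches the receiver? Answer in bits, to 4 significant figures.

Propagation delay = 1500000 / 2.07e+08 = 0.00724638 s.
BDP = R × t_prop = 680000000 × 0.00724638 = 4927540 bits.

4928000 bits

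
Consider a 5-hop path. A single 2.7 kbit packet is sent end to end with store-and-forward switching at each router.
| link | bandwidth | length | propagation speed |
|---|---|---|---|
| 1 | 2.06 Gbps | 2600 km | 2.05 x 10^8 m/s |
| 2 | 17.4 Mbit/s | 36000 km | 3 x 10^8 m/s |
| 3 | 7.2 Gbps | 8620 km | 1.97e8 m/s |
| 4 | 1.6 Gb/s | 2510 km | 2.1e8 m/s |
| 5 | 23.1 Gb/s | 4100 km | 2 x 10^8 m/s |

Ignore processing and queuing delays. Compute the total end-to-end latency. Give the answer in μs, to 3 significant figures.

L = 2700 bits.
Transmission delays (L/R per hop): 1.31068, 155.172, 0.375, 1.6875, 0.116883 μs; sum = 158.662 μs.
Propagation delays (d/s per hop): 12682.9, 120000, 43756.3, 11952.4, 20500 μs; sum = 208892 μs.
End-to-end = 209000 μs.

209000 μs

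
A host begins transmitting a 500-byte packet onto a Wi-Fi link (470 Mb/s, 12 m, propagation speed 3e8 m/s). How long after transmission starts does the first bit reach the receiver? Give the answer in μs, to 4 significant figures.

First bit experiences only propagation delay: d/s = 12/300000000 = 0.04000 μs.

0.04000 μs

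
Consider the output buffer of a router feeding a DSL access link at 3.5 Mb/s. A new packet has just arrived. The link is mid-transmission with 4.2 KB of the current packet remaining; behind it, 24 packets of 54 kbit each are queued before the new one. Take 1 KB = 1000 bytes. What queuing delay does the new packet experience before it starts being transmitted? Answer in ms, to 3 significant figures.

Each queued packet: L/R = 54000/3500000 = 15.4286 ms.
24 queued → 370.286 ms.
Plus remaining 33600 bits of current packet: 9.6 ms.
Queuing delay = 380 ms.

380 ms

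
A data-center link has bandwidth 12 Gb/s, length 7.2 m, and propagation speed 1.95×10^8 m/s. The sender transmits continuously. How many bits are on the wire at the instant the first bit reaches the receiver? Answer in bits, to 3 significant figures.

Propagation delay = 7.2 / 195000000 = 3.69231e-08 s.
BDP = R × t_prop = 12000000000 × 3.69231e-08 = 443.077 bits.

443 bits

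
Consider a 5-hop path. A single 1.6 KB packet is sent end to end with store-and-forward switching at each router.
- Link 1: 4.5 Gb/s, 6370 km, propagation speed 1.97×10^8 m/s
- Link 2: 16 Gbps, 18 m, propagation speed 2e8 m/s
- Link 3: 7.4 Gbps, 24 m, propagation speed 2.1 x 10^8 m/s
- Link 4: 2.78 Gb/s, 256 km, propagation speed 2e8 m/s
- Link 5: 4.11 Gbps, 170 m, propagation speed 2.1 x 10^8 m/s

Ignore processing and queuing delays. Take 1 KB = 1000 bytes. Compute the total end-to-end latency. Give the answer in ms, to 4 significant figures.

L = 12800 bits.
Transmission delays (L/R per hop): 0.00284444, 0.0008, 0.00172973, 0.00460432, 0.00311436 ms; sum = 0.0130928 ms.
Propagation delays (d/s per hop): 32.335, 9e-05, 0.000114286, 1.28, 0.000809524 ms; sum = 33.616 ms.
End-to-end = 33.63 ms.

33.63 ms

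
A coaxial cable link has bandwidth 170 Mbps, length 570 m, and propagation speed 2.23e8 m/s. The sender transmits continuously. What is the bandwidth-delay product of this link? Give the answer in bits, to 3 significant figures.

435 bits

Propagation delay = 570 / 223000000 = 2.55605e-06 s.
BDP = R × t_prop = 170000000 × 2.55605e-06 = 434.529 bits.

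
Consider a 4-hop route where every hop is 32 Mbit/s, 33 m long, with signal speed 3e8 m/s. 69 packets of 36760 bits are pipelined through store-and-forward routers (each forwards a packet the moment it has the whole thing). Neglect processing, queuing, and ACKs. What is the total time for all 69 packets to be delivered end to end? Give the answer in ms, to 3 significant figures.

Per-hop transmission t_tx = L/R = 36760/32000000 = 1.14875 ms.
Per-hop propagation t_prop = 33/300000000 = 0.00011 ms.
Pipeline fill: first packet needs 4·t_tx to clear all hops; remaining 68 packets each add one t_tx.
Total = (4+69-1)·t_tx + 4·t_prop = 72·1.14875 + 4·0.00011 = 82.7 ms.

82.7 ms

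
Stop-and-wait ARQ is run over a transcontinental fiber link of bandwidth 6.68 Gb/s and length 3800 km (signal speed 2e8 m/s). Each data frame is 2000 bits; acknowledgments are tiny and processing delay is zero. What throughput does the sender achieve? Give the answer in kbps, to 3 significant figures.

52.6 kbps

t_tx = L/R = 2000/6680000000 = 2.99401e-07 s.
t_prop = 3800000/200000000 = 0.019 s; RTT = 0.038 s.
Cycle = t_tx + RTT = 0.0380003 s.
Throughput = L / cycle = 2000 / 0.0380003 = 52.6 kbps.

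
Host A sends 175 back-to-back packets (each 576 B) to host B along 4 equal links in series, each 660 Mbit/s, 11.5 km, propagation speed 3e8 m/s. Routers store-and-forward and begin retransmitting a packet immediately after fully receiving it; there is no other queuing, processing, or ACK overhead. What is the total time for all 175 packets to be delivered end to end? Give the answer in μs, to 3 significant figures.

1400 μs

Per-hop transmission t_tx = L/R = 4608/660000000 = 6.98182 μs.
Per-hop propagation t_prop = 11500/300000000 = 38.3333 μs.
Pipeline fill: first packet needs 4·t_tx to clear all hops; remaining 174 packets each add one t_tx.
Total = (4+175-1)·t_tx + 4·t_prop = 178·6.98182 + 4·38.3333 = 1400 μs.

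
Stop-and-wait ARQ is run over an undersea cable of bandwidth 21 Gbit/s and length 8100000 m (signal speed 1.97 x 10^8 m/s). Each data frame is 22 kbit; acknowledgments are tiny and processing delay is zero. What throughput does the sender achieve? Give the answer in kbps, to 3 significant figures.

268 kbps

t_tx = L/R = 22000/21000000000 = 1.04762e-06 s.
t_prop = 8100000/197000000 = 0.0411168 s; RTT = 0.0822335 s.
Cycle = t_tx + RTT = 0.0822346 s.
Throughput = L / cycle = 22000 / 0.0822346 = 268 kbps.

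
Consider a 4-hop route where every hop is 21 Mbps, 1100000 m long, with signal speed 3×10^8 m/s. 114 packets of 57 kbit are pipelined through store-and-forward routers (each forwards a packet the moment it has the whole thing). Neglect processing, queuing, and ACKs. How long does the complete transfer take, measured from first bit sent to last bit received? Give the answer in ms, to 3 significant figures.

Per-hop transmission t_tx = L/R = 57000/21000000 = 2.71429 ms.
Per-hop propagation t_prop = 1100000/300000000 = 3.66667 ms.
Pipeline fill: first packet needs 4·t_tx to clear all hops; remaining 113 packets each add one t_tx.
Total = (4+114-1)·t_tx + 4·t_prop = 117·2.71429 + 4·3.66667 = 332 ms.

332 ms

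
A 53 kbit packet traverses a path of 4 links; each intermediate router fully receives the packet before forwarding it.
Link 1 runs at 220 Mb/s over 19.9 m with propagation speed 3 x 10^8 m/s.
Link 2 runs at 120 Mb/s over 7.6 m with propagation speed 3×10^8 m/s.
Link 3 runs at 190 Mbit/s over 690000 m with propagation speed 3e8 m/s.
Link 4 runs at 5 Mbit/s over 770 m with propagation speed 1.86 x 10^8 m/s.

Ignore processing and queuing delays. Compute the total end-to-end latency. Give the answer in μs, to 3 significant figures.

13900 μs

L = 53000 bits.
Transmission delays (L/R per hop): 240.909, 441.667, 278.947, 10600 μs; sum = 11561.5 μs.
Propagation delays (d/s per hop): 0.0663333, 0.0253333, 2300, 4.13978 μs; sum = 2304.23 μs.
End-to-end = 13900 μs.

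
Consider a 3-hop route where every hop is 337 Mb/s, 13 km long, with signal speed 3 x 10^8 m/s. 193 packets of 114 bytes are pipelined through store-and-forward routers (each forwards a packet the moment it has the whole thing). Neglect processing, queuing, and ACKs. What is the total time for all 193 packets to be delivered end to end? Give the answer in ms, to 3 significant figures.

0.658 ms

Per-hop transmission t_tx = L/R = 912/337000000 = 0.00270623 ms.
Per-hop propagation t_prop = 13000/300000000 = 0.0433333 ms.
Pipeline fill: first packet needs 3·t_tx to clear all hops; remaining 192 packets each add one t_tx.
Total = (3+193-1)·t_tx + 3·t_prop = 195·0.00270623 + 3·0.0433333 = 0.658 ms.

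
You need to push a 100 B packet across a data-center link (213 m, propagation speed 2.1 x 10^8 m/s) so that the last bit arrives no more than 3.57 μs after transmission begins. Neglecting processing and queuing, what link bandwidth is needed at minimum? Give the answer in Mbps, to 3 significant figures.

L = 800 bits.
Propagation delay = 213 / 210000000 = 1.01429 μs.
Transmission budget = 3.57 − 1.01429 = 2.55571 μs.
R ≥ L / t_tx = 800 bits / 2.55571e-06 s = 313 Mbps.

313 Mbps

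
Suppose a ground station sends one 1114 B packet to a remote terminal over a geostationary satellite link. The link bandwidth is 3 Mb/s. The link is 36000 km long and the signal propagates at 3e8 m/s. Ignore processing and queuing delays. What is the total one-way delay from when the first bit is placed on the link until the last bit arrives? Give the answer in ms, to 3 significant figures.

123 ms

L = 1114 × 8 = 8912 bits.
Transmission delay = L/R = 8912 / 3000000 = 2.97067 ms.
Propagation delay = d/s = 36000000 m / 300000000 m/s = 120 ms.
Total = 123 ms.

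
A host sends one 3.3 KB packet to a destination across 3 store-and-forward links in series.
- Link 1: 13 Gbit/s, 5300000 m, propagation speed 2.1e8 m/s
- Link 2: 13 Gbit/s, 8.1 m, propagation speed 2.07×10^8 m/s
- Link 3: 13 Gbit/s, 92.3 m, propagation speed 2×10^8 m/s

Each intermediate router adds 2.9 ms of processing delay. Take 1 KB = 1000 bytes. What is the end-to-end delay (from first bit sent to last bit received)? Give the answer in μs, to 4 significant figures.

L = 26400 bits.
Transmission delay per hop = L/R = 26400/13000000000 = 2.03077 μs; 3 hops → 6.09231 μs.
Propagation delays (d/s per hop): 25238.1, 0.0391304, 0.4615 μs; sum = 25238.6 μs.
Processing at 2 router(s): 2 × 2.9 ms = 5800 μs.
End-to-end = 31040 μs.

31040 μs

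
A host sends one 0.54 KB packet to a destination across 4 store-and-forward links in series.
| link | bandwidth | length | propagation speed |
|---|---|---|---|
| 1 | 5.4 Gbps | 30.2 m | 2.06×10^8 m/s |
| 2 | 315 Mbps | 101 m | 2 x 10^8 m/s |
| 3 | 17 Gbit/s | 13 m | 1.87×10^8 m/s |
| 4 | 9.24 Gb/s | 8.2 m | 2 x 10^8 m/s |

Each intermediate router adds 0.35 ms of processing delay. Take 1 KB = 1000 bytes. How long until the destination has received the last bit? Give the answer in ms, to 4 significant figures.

1.066 ms

L = 4320 bits.
Transmission delays (L/R per hop): 0.0008, 0.0137143, 0.000254118, 0.000467532 ms; sum = 0.0152359 ms.
Propagation delays (d/s per hop): 0.000146602, 0.000505, 6.95187e-05, 4.1e-05 ms; sum = 0.000762121 ms.
Processing at 3 router(s): 3 × 0.35 ms = 1.05 ms.
End-to-end = 1.066 ms.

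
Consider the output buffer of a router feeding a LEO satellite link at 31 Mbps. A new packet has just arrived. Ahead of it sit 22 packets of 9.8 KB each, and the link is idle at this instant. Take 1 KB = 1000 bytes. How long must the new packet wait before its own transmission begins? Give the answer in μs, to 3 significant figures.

55600 μs

Each queued packet: L/R = 78400/31000000 = 2529.03 μs.
22 queued → 55638.7 μs.
Queuing delay = 55600 μs.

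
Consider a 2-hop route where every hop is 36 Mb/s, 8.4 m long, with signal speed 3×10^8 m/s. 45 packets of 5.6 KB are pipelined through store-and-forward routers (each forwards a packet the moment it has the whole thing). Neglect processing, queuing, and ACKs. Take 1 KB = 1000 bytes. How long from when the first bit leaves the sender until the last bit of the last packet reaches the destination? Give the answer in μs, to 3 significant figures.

57200 μs

Per-hop transmission t_tx = L/R = 44800/36000000 = 1244.44 μs.
Per-hop propagation t_prop = 8.4/300000000 = 0.028 μs.
Pipeline fill: first packet needs 2·t_tx to clear all hops; remaining 44 packets each add one t_tx.
Total = (2+45-1)·t_tx + 2·t_prop = 46·1244.44 + 2·0.028 = 57200 μs.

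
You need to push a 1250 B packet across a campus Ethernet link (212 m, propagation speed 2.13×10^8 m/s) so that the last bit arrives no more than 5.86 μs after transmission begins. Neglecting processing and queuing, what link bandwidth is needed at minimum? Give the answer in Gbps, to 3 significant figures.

L = 10000 bits.
Propagation delay = 212 / 213000000 = 0.995305 μs.
Transmission budget = 5.86 − 0.995305 = 4.86469 μs.
R ≥ L / t_tx = 10000 bits / 4.86469e-06 s = 2.06 Gbps.

2.06 Gbps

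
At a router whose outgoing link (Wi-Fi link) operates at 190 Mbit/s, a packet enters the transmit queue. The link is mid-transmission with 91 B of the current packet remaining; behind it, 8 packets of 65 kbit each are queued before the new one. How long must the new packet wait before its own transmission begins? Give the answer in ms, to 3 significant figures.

Each queued packet: L/R = 65000/190000000 = 0.342105 ms.
8 queued → 2.73684 ms.
Plus remaining 728 bits of current packet: 0.00383158 ms.
Queuing delay = 2.74 ms.

2.74 ms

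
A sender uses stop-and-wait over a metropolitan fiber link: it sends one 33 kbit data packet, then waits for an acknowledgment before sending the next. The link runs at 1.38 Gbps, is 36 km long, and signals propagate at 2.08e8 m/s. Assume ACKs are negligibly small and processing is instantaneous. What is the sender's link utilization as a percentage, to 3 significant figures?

6.46 %

t_tx = L/R = 33000/1380000000 = 2.3913e-05 s.
t_prop = 36000/208000000 = 0.000173077 s; RTT = 0.000346154 s.
Cycle = t_tx + RTT = 0.000370067 s.
Utilization = t_tx / cycle = 2.3913e-05/0.000370067 = 6.46 %.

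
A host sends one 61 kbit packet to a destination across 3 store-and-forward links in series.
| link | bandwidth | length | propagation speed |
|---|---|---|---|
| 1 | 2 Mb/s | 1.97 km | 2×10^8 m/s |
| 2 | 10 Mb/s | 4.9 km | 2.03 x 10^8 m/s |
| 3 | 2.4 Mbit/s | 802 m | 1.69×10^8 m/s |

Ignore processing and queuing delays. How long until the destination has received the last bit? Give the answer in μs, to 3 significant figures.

L = 61000 bits.
Transmission delays (L/R per hop): 30500, 6100, 25416.7 μs; sum = 62016.7 μs.
Propagation delays (d/s per hop): 9.85, 24.1379, 4.74556 μs; sum = 38.7335 μs.
End-to-end = 62100 μs.

62100 μs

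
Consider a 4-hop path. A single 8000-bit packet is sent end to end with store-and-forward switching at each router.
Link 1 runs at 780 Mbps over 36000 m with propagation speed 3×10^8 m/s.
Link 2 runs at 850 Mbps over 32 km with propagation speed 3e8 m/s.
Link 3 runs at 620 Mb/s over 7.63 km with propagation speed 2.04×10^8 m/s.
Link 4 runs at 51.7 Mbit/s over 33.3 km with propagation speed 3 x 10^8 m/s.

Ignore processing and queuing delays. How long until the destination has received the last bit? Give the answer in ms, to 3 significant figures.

0.562 ms

Transmission delays (L/R per hop): 0.0102564, 0.00941176, 0.0129032, 0.154739 ms; sum = 0.18731 ms.
Propagation delays (d/s per hop): 0.12, 0.106667, 0.037402, 0.111 ms; sum = 0.375069 ms.
End-to-end = 0.562 ms.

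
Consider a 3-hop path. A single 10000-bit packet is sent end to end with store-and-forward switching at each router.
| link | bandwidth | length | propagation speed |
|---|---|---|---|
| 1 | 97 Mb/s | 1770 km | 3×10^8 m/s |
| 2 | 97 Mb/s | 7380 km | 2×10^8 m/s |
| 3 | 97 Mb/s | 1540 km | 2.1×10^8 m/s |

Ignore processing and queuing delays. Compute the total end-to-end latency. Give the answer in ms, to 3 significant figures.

Transmission delay per hop = L/R = 10000/97000000 = 0.103093 ms; 3 hops → 0.309278 ms.
Propagation delays (d/s per hop): 5.9, 36.9, 7.33333 ms; sum = 50.1333 ms.
End-to-end = 50.4 ms.

50.4 ms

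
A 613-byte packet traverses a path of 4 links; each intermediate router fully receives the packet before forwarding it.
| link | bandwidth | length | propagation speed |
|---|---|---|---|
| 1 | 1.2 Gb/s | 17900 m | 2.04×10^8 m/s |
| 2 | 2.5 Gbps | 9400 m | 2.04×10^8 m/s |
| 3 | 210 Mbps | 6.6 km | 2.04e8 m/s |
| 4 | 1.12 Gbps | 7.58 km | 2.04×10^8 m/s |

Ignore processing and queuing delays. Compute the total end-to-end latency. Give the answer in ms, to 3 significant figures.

0.237 ms

L = 613 × 8 = 4904 bits.
Transmission delays (L/R per hop): 0.00408667, 0.0019616, 0.0233524, 0.00437857 ms; sum = 0.0337792 ms.
Propagation delays (d/s per hop): 0.0877451, 0.0460784, 0.0323529, 0.0371569 ms; sum = 0.203333 ms.
End-to-end = 0.237 ms.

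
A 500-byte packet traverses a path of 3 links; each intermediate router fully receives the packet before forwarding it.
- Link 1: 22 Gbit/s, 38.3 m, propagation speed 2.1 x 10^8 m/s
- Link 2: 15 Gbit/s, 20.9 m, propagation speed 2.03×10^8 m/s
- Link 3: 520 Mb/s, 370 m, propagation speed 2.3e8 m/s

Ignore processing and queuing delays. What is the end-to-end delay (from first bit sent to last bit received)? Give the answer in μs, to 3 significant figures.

10.0 μs

L = 500 × 8 = 4000 bits.
Transmission delays (L/R per hop): 0.181818, 0.266667, 7.69231 μs; sum = 8.14079 μs.
Propagation delays (d/s per hop): 0.182381, 0.102956, 1.6087 μs; sum = 1.89403 μs.
End-to-end = 10.0 μs.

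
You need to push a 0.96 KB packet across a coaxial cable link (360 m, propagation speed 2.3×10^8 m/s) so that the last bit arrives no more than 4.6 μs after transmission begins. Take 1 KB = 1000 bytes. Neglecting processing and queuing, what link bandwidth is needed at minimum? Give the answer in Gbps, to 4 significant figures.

2.531 Gbps

L = 7680 bits.
Propagation delay = 360 / 2.3e+08 = 1.56522 μs.
Transmission budget = 4.6 − 1.56522 = 3.03478 μs.
R ≥ L / t_tx = 7680 bits / 3.03478e-06 s = 2.531 Gbps.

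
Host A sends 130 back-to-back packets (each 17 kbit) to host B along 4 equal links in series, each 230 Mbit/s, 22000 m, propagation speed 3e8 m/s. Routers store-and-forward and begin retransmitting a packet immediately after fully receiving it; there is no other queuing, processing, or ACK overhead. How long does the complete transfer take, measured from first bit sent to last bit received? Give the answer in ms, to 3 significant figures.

10.1 ms

Per-hop transmission t_tx = L/R = 17000/230000000 = 0.073913 ms.
Per-hop propagation t_prop = 22000/300000000 = 0.0733333 ms.
Pipeline fill: first packet needs 4·t_tx to clear all hops; remaining 129 packets each add one t_tx.
Total = (4+130-1)·t_tx + 4·t_prop = 133·0.073913 + 4·0.0733333 = 10.1 ms.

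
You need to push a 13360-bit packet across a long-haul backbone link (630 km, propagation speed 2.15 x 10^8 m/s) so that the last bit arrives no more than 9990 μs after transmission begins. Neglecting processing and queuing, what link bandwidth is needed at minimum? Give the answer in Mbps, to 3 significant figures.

Propagation delay = 630000 / 215000000 = 2930.23 μs.
Transmission budget = 9990 − 2930.23 = 7059.77 μs.
R ≥ L / t_tx = 13360 bits / 0.00705977 s = 1.89 Mbps.

1.89 Mbps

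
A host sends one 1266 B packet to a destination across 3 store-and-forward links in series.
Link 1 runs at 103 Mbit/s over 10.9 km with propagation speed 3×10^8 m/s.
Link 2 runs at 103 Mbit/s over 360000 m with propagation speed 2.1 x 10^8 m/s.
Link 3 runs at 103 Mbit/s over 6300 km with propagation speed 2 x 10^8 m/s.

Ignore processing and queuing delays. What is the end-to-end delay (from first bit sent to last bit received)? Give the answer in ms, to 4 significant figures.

33.55 ms

L = 1266 × 8 = 10128 bits.
Transmission delay per hop = L/R = 10128/103000000 = 0.0983301 ms; 3 hops → 0.29499 ms.
Propagation delays (d/s per hop): 0.0363333, 1.71429, 31.5 ms; sum = 33.2506 ms.
End-to-end = 33.55 ms.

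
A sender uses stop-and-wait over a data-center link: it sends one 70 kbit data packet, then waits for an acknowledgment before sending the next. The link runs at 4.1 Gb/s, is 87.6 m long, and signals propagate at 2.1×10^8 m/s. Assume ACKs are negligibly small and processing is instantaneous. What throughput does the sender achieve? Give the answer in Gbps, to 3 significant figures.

t_tx = L/R = 70000/4.1e+09 = 1.70732e-05 s.
t_prop = 87.6/210000000 = 4.17143e-07 s; RTT = 8.34286e-07 s.
Cycle = t_tx + RTT = 1.79075e-05 s.
Throughput = L / cycle = 70000 / 1.79075e-05 = 3.91 Gbps.

3.91 Gbps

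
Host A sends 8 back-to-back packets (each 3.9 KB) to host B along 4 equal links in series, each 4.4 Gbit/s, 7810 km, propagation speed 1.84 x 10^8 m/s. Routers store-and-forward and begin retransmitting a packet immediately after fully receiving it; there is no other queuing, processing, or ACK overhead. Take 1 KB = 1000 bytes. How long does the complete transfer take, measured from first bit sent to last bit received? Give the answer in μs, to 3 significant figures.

170000 μs

Per-hop transmission t_tx = L/R = 31200/4400000000 = 7.09091 μs.
Per-hop propagation t_prop = 7810000/184000000 = 42445.7 μs.
Pipeline fill: first packet needs 4·t_tx to clear all hops; remaining 7 packets each add one t_tx.
Total = (4+8-1)·t_tx + 4·t_prop = 11·7.09091 + 4·42445.7 = 170000 μs.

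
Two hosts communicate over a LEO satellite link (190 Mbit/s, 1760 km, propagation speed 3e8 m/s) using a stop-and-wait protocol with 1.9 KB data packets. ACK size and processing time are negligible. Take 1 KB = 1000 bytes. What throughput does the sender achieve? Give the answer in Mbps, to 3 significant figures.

1.29 Mbps

t_tx = L/R = 15200/190000000 = 8e-05 s.
t_prop = 1760000/300000000 = 0.00586667 s; RTT = 0.0117333 s.
Cycle = t_tx + RTT = 0.0118133 s.
Throughput = L / cycle = 15200 / 0.0118133 = 1.29 Mbps.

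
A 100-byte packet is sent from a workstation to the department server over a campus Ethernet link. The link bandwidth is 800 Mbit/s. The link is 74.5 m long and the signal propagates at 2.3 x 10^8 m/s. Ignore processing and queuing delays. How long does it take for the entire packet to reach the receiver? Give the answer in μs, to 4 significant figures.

L = 100 × 8 = 800 bits.
Transmission delay = L/R = 800 / 800000000 = 1 μs.
Propagation delay = d/s = 74.5 m / 2.3e+08 m/s = 0.323913 μs.
Total = 1.324 μs.

1.324 μs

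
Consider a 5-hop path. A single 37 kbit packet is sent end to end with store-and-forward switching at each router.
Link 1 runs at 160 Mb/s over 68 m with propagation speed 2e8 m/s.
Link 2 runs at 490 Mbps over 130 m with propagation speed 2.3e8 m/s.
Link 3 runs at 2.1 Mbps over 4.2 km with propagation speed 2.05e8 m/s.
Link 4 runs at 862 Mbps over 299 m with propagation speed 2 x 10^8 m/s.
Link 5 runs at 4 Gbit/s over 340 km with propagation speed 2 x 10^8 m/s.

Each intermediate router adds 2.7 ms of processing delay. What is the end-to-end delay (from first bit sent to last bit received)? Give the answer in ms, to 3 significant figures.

30.5 ms

L = 37000 bits.
Transmission delays (L/R per hop): 0.23125, 0.0755102, 17.619, 0.0429234, 0.00925 ms; sum = 17.978 ms.
Propagation delays (d/s per hop): 0.00034, 0.000565217, 0.0204878, 0.001495, 1.7 ms; sum = 1.72289 ms.
Processing at 4 router(s): 4 × 2.7 ms = 10.8 ms.
End-to-end = 30.5 ms.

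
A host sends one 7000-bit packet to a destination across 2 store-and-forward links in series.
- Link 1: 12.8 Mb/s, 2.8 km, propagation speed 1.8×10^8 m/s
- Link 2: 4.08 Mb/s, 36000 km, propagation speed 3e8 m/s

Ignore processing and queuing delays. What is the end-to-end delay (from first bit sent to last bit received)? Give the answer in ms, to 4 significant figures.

Transmission delays (L/R per hop): 0.546875, 1.71569 ms; sum = 2.26256 ms.
Propagation delays (d/s per hop): 0.0155556, 120 ms; sum = 120.016 ms.
End-to-end = 122.3 ms.

122.3 ms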